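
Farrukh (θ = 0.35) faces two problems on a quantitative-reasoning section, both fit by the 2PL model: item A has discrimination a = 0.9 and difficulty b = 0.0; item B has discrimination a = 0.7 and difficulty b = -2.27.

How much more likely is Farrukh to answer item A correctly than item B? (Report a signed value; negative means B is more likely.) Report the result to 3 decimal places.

P(θ) = 1 / (1 + exp(−a(θ − b)))
P_A = 0.5781
P_B = 0.8622
P_A − P_B = -0.2841

-0.284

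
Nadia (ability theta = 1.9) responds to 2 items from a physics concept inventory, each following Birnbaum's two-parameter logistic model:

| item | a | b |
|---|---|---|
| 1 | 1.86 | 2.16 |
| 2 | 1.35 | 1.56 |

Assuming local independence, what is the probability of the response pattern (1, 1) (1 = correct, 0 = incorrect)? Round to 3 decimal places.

P(theta) = 1 / (1 + exp(−a(theta − b)))
P_1 = 1/(1+e^{0.4836}) = 0.3814
P_2 = 1/(1+e^{-0.4590}) = 0.6128
L = P_1 × P_2 = 0.3814 × 0.6128 = 0.23371

0.234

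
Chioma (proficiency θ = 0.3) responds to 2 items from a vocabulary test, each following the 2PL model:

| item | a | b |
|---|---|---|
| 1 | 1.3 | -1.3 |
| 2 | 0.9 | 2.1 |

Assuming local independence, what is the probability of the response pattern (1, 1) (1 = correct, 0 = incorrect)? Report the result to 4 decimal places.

0.1469

P(θ) = 1 / (1 + exp(−a(θ − b)))
P_1 = 1/(1+e^{-2.0800}) = 0.8889
P_2 = 1/(1+e^{1.6200}) = 0.1652
L = P_1 × P_2 = 0.8889 × 0.1652 = 0.14686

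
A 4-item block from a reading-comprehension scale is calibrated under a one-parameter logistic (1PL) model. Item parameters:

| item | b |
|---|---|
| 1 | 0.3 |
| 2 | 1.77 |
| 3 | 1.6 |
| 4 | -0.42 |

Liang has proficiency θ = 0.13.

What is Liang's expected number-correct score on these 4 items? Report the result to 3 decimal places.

P(θ) = 1 / (1 + exp(−(θ − b)))
P_1 = 1/(1+e^{0.1700}) = 0.4576
P_2 = 1/(1+e^{1.6400}) = 0.1625
P_3 = 1/(1+e^{1.4700}) = 0.1869
P_4 = 1/(1+e^{-0.5500}) = 0.6341
E[score] = 0.4576 + 0.1625 + 0.1869 + 0.6341 = 1.4411

1.441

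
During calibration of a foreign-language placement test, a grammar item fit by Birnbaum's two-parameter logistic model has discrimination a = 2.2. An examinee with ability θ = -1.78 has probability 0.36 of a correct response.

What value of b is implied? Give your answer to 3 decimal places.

-1.518

P(θ) = 1 / (1 + exp(−a(θ − b)))
logit(0.36) = ln(0.36/0.64) = -0.5754
b = θ − logit/(a) = -1.78 − (-0.5754)/2.2000 = -1.5185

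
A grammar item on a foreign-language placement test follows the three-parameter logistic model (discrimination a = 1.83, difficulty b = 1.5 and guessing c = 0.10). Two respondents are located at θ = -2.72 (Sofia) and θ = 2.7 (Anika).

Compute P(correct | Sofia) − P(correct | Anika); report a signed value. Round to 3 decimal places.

-0.810

P(θ) = c + (1 − c) · 1 / (1 + exp(−a(θ − b)))
P(Sofia) = 0.1004  [exponent -7.7226]
P(Anika) = 0.9099  [exponent 2.1960]
Difference = 0.1004 − 0.9099 = -0.8095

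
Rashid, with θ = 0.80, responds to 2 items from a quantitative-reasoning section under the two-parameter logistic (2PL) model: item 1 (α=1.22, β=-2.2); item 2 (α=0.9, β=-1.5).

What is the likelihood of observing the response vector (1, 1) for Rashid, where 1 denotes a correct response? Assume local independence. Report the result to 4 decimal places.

P(θ) = 1 / (1 + exp(−α(θ − β)))
P_1 = 1/(1+e^{-3.6600}) = 0.9749
P_2 = 1/(1+e^{-2.0700}) = 0.8880
L = P_1 × P_2 = 0.9749 × 0.8880 = 0.86568

0.8657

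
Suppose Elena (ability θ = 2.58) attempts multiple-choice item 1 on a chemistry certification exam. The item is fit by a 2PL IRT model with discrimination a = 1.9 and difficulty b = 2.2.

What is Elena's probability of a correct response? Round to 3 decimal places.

0.673

P(θ) = 1 / (1 + exp(−a(θ − b)))
Exponent: 1.9 × (2.58 − 2.2) = 0.7220
1/(1 + e^{-0.7220}) = 0.6730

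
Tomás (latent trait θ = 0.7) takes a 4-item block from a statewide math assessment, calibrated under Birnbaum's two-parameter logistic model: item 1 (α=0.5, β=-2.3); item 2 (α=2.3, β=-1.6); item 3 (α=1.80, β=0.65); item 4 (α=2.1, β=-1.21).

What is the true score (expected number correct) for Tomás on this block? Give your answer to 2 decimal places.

P(θ) = 1 / (1 + exp(−α(θ − β)))
P_1 = 1/(1+e^{-1.5000}) = 0.8176
P_2 = 1/(1+e^{-5.2900}) = 0.9950
P_3 = 1/(1+e^{-0.0900}) = 0.5225
P_4 = 1/(1+e^{-4.0110}) = 0.9822
E[score] = 0.8176 + 0.9950 + 0.5225 + 0.9822 = 3.3172

3.32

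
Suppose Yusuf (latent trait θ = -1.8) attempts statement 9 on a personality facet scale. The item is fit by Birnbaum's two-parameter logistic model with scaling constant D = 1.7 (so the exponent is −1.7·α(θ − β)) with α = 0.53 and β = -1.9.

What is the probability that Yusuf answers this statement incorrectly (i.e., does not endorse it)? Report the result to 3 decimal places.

P(θ) = 1 / (1 + exp(−D·α(θ − β)))
Exponent: 1.7 × 0.53 × (-1.8 − (-1.9)) = 0.0901
1/(1 + e^{-0.0901}) = 0.5225
P = 0.5225
P(incorrect) = 1 − 0.5225 = 0.4775

0.477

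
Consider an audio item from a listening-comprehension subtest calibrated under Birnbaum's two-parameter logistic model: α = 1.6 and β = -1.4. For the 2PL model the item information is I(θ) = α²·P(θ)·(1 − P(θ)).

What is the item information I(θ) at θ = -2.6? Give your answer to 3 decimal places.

P = 1/(1+e^{1.9200}) = 0.1279
P(1−P) = 0.1279 × 0.8721 = 0.1115
I = α² × P(1−P) = 1.6² × 0.1115 = 0.28547

0.285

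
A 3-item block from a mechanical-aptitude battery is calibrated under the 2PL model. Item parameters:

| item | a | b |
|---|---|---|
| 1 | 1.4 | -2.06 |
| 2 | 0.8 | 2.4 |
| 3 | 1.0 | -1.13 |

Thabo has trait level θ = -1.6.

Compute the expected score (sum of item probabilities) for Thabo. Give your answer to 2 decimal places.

1.08

P(θ) = 1 / (1 + exp(−a(θ − b)))
P_1 = 1/(1+e^{-0.6440}) = 0.6557
P_2 = 1/(1+e^{3.2000}) = 0.0392
P_3 = 1/(1+e^{0.4700}) = 0.3846
E[score] = 0.6557 + 0.0392 + 0.3846 = 1.0794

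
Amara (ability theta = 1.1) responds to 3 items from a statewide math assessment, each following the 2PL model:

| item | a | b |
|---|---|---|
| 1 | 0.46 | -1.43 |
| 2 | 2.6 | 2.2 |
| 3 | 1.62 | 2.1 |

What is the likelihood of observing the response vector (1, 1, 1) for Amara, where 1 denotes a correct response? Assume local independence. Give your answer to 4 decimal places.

0.0068

P(theta) = 1 / (1 + exp(−a(theta − b)))
P_1 = 1/(1+e^{-1.1638}) = 0.7620
P_2 = 1/(1+e^{2.8600}) = 0.0542
P_3 = 1/(1+e^{1.6200}) = 0.1652
L = P_1 × P_2 × P_3 = 0.7620 × 0.0542 × 0.1652 = 0.00682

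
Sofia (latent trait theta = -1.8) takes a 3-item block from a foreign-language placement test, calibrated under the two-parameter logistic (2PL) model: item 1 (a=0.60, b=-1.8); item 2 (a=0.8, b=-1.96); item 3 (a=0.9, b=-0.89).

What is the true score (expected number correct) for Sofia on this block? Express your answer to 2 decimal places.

P(theta) = 1 / (1 + exp(−a(theta − b)))
P_1 = 1/(1+e^{0.0000}) = 0.5000
P_2 = 1/(1+e^{-0.1280}) = 0.5320
P_3 = 1/(1+e^{0.8190}) = 0.3060
E[score] = 0.5000 + 0.5320 + 0.3060 = 1.3379

1.34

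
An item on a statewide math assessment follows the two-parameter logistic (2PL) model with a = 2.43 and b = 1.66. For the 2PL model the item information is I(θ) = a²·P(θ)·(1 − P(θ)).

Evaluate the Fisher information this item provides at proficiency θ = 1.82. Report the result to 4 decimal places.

P = 1/(1+e^{-0.3888}) = 0.5960
P(1−P) = 0.5960 × 0.4040 = 0.2408
I = a² × P(1−P) = 2.43² × 0.2408 = 1.42181

1.4218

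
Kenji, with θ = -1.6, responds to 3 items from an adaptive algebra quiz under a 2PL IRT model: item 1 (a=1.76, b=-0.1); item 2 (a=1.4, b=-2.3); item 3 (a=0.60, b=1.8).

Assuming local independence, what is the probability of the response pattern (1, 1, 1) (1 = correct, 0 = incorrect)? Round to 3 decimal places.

P(θ) = 1 / (1 + exp(−a(θ − b)))
P_1 = 1/(1+e^{2.6400}) = 0.0666
P_2 = 1/(1+e^{-0.9800}) = 0.7271
P_3 = 1/(1+e^{2.0400}) = 0.1151
L = P_1 × P_2 × P_3 = 0.0666 × 0.7271 × 0.1151 = 0.00557

0.006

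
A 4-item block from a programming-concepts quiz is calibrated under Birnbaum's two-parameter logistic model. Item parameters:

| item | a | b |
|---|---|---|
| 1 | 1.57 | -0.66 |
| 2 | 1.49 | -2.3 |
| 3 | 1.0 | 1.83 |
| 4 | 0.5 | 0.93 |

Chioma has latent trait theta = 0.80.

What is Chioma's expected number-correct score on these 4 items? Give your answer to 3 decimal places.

P(theta) = 1 / (1 + exp(−a(theta − b)))
P_1 = 1/(1+e^{-2.2922}) = 0.9082
P_2 = 1/(1+e^{-4.6190}) = 0.9902
P_3 = 1/(1+e^{1.0300}) = 0.2631
P_4 = 1/(1+e^{0.0650}) = 0.4838
E[score] = 0.9082 + 0.9902 + 0.2631 + 0.4838 = 2.6453

2.645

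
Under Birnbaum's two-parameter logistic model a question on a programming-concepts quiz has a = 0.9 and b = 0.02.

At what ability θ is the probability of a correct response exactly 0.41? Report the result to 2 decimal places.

P(θ) = 1 / (1 + exp(−a(θ − b)))
logit = ln(0.4100/0.5900) = -0.3640
θ = b + logit/(a) = 0.02 + (-0.3640)/0.9000 = -0.3844

-0.38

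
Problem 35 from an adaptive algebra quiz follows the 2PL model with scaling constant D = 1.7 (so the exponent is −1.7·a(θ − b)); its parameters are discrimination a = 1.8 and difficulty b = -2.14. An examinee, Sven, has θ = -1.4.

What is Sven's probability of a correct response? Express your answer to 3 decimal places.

0.906

P(θ) = 1 / (1 + exp(−D·a(θ − b)))
Exponent: 1.7 × 1.8 × (-1.4 − (-2.14)) = 2.2644
1/(1 + e^{-2.2644}) = 0.9059
P = 0.9059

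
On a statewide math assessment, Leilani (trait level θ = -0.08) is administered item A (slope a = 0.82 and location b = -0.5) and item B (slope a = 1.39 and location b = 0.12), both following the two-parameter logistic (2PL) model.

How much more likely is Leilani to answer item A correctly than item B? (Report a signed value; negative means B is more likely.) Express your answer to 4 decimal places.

P(θ) = 1 / (1 + exp(−a(θ − b)))
P_A = 0.5853
P_B = 0.4309
P_A − P_B = 0.1543

0.1543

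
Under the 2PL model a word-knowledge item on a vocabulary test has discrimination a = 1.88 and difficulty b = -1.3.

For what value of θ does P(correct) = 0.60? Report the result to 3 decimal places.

P(θ) = 1 / (1 + exp(−a(θ − b)))
logit = ln(0.6000/0.4000) = 0.4055
θ = b + logit/(a) = -1.3 + 0.4055/1.8800 = -1.0843

-1.084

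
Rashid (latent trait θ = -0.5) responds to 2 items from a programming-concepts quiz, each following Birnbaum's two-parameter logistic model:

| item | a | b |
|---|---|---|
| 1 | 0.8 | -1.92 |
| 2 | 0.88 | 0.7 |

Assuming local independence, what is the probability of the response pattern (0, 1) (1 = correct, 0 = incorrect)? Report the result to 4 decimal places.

0.0627

P(θ) = 1 / (1 + exp(−a(θ − b)))
P_1 = 1/(1+e^{-1.1360}) = 0.7569
P_2 = 1/(1+e^{1.0560}) = 0.2581
L = (1−P_1) × P_2 = 0.2431 × 0.2581 = 0.06273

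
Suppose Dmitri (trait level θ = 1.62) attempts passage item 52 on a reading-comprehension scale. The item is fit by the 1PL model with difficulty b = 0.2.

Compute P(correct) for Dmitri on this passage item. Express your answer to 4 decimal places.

P(θ) = 1 / (1 + exp(−(θ − b)))
Exponent: (1.62 − 0.2) = 1.4200
1/(1 + e^{-1.4200}) = 0.8053
P = 0.8053

0.8053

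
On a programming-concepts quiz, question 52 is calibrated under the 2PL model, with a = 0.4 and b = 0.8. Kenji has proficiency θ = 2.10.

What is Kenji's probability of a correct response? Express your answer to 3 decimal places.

P(θ) = 1 / (1 + exp(−a(θ − b)))
Exponent: 0.4 × (2.10 − 0.8) = 0.5200
1/(1 + e^{-0.5200}) = 0.6271

0.627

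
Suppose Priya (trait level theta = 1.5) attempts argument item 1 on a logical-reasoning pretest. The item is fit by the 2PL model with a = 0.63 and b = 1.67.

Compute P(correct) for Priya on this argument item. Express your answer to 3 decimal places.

0.473

P(theta) = 1 / (1 + exp(−a(theta − b)))
Exponent: 0.63 × (1.5 − 1.67) = -0.1071
1/(1 + e^{0.1071}) = 0.4733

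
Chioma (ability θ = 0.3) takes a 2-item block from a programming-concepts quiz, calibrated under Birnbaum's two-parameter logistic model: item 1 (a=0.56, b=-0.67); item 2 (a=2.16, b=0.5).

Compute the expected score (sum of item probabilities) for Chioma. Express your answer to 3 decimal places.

1.026

P(θ) = 1 / (1 + exp(−a(θ − b)))
P_1 = 1/(1+e^{-0.5432}) = 0.6326
P_2 = 1/(1+e^{0.4320}) = 0.3936
E[score] = 0.6326 + 0.3936 = 1.0262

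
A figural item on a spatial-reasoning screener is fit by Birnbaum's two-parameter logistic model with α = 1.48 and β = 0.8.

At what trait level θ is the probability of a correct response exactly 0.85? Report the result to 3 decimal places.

1.972

P(θ) = 1 / (1 + exp(−α(θ − β)))
logit = ln(0.8500/0.1500) = 1.7346
θ = β + logit/(α) = 0.8 + 1.7346/1.4800 = 1.9720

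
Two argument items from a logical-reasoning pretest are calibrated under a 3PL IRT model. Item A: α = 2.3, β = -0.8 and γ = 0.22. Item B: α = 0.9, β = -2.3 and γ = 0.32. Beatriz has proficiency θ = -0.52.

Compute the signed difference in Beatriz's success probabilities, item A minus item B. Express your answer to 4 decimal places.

-0.1545

P(θ) = γ + (1 − γ) · 1 / (1 + exp(−α(θ − β)))
P_A = 0.7314
P_B = 0.8860
P_A − P_B = -0.1545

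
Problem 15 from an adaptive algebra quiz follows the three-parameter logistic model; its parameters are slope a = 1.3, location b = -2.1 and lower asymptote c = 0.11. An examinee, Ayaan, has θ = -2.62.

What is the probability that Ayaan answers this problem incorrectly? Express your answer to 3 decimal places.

P(θ) = c + (1 − c) · 1 / (1 + exp(−a(θ − b)))
Exponent: 1.3 × (-2.62 − (-2.1)) = -0.6760
1/(1 + e^{0.6760}) = 0.3372
P = 0.11 + 0.89 × 0.3372 = 0.4101
P(incorrect) = 1 − 0.4101 = 0.5899

0.590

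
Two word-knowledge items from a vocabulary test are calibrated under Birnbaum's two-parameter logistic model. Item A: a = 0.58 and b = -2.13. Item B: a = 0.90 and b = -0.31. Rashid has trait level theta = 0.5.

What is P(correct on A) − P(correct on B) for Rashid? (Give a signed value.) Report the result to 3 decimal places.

0.147

P(theta) = 1 / (1 + exp(−a(theta − b)))
P_A = 0.8213
P_B = 0.6746
P_A − P_B = 0.1467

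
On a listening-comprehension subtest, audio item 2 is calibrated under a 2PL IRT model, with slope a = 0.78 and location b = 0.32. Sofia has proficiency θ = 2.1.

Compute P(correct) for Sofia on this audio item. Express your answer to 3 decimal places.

0.800

P(θ) = 1 / (1 + exp(−a(θ − b)))
Exponent: 0.78 × (2.1 − 0.32) = 1.3884
1/(1 + e^{-1.3884}) = 0.8003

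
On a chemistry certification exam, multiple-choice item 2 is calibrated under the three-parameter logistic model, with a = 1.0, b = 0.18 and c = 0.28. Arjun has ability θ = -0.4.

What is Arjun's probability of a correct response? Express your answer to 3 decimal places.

P(θ) = c + (1 − c) · 1 / (1 + exp(−a(θ − b)))
Exponent: 1.0 × (-0.4 − 0.18) = -0.5800
1/(1 + e^{0.5800}) = 0.3589
P = 0.28 + 0.72 × 0.3589 = 0.5384

0.538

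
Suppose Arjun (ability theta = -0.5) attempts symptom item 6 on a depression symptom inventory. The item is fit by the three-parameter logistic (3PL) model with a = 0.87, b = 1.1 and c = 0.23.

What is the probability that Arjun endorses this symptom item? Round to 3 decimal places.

0.383

P(theta) = c + (1 − c) · 1 / (1 + exp(−a(theta − b)))
Exponent: 0.87 × (-0.5 − 1.1) = -1.3920
1/(1 + e^{1.3920}) = 0.1991
P = 0.23 + 0.77 × 0.1991 = 0.3833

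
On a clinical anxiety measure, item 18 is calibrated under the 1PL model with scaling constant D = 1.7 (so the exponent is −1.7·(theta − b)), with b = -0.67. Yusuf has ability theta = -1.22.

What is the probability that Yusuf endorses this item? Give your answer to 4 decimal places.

P(theta) = 1 / (1 + exp(−D·(theta − b)))
Exponent: 1.7 × (-1.22 − (-0.67)) = -0.9350
1/(1 + e^{0.9350}) = 0.2819
P = 0.2819

0.2819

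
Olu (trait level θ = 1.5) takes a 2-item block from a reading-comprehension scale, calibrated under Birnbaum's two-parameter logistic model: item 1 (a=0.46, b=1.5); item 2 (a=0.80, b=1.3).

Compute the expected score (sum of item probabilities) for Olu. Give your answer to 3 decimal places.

1.040

P(θ) = 1 / (1 + exp(−a(θ − b)))
P_1 = 1/(1+e^{0.0000}) = 0.5000
P_2 = 1/(1+e^{-0.1600}) = 0.5399
E[score] = 0.5000 + 0.5399 = 1.0399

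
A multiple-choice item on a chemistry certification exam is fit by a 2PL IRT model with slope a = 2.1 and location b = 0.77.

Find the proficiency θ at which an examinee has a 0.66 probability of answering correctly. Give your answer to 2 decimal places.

1.09

P(θ) = 1 / (1 + exp(−a(θ − b)))
logit = ln(0.6600/0.3400) = 0.6633
θ = b + logit/(a) = 0.77 + 0.6633/2.1000 = 1.0859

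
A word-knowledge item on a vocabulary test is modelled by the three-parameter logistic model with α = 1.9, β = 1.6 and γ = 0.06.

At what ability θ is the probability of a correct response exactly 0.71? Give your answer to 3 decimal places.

P(θ) = γ + (1 − γ) · 1 / (1 + exp(−α(θ − β)))
Remove guessing floor: (0.71 − 0.06)/(1 − 0.06) = 0.6915
logit = ln(0.6915/0.3085) = 0.8071
θ = β + logit/(α) = 1.6 + 0.8071/1.9000 = 2.0248

2.025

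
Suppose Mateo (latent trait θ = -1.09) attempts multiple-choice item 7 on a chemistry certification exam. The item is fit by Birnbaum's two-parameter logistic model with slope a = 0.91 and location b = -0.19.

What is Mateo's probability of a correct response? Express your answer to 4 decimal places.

0.3060

P(θ) = 1 / (1 + exp(−a(θ − b)))
Exponent: 0.91 × (-1.09 − (-0.19)) = -0.8190
1/(1 + e^{0.8190}) = 0.3060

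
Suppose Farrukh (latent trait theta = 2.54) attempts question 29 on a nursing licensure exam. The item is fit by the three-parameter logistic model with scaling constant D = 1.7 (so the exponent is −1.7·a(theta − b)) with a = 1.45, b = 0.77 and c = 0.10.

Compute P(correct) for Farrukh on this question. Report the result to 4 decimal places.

P(theta) = c + (1 − c) · 1 / (1 + exp(−D·a(theta − b)))
Exponent: 1.7 × 1.45 × (2.54 − 0.77) = 4.3630
1/(1 + e^{-4.3630}) = 0.9874
P = 0.10 + 0.90 × 0.9874 = 0.9887

0.9887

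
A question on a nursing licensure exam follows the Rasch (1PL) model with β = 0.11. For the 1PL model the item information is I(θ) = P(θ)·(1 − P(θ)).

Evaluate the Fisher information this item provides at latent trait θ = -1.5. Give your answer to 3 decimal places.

0.139

P = 1/(1+e^{1.6100}) = 0.1666
P(1−P) = 0.1666 × 0.8334 = 0.1388
I = P(1−P) = 0.13884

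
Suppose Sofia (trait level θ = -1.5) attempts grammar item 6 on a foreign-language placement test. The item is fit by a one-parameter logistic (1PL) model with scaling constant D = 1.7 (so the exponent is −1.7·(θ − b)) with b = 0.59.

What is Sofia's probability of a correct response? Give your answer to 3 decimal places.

P(θ) = 1 / (1 + exp(−D·(θ − b)))
Exponent: 1.7 × (-1.5 − 0.59) = -3.5530
1/(1 + e^{3.5530}) = 0.0278
P = 0.0278

0.028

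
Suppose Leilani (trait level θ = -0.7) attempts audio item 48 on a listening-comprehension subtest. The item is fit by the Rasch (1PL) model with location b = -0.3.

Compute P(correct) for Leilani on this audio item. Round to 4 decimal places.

P(θ) = 1 / (1 + exp(−(θ − b)))
Exponent: (-0.7 − (-0.3)) = -0.4000
1/(1 + e^{0.4000}) = 0.4013
P = 0.4013

0.4013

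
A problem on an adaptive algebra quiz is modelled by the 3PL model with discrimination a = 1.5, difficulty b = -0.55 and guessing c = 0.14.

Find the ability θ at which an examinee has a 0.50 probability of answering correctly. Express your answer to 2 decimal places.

-0.77

P(θ) = c + (1 − c) · 1 / (1 + exp(−a(θ − b)))
Remove guessing floor: (0.50 − 0.14)/(1 − 0.14) = 0.4186
logit = ln(0.4186/0.5814) = -0.3285
θ = b + logit/(a) = -0.55 + (-0.3285)/1.5000 = -0.7690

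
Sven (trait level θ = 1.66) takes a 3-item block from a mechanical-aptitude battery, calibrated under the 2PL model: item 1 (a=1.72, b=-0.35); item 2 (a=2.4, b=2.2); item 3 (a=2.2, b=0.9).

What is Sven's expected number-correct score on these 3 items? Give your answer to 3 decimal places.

P(θ) = 1 / (1 + exp(−a(θ − b)))
P_1 = 1/(1+e^{-3.4572}) = 0.9694
P_2 = 1/(1+e^{1.2960}) = 0.2148
P_3 = 1/(1+e^{-1.6720}) = 0.8418
E[score] = 0.9694 + 0.2148 + 0.8418 = 2.0261

2.026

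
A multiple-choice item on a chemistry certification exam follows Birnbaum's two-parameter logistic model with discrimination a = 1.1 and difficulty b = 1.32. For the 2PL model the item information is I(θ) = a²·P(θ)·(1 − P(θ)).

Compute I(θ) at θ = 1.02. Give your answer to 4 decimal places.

0.2944

P = 1/(1+e^{0.3300}) = 0.4182
P(1−P) = 0.4182 × 0.5818 = 0.2433
I = a² × P(1−P) = 1.1² × 0.2433 = 0.29441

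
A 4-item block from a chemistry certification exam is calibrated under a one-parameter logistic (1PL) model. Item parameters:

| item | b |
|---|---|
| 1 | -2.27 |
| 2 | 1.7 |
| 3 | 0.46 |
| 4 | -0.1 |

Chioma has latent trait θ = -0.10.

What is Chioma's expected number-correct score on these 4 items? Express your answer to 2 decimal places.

1.90

P(θ) = 1 / (1 + exp(−(θ − b)))
P_1 = 1/(1+e^{-2.1700}) = 0.8975
P_2 = 1/(1+e^{1.8000}) = 0.1419
P_3 = 1/(1+e^{0.5600}) = 0.3635
P_4 = 1/(1+e^{0.0000}) = 0.5000
E[score] = 0.8975 + 0.1419 + 0.3635 + 0.5000 = 1.9029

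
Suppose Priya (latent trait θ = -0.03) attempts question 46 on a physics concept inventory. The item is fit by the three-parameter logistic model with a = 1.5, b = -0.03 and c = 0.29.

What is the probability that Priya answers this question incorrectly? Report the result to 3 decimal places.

P(θ) = c + (1 − c) · 1 / (1 + exp(−a(θ − b)))
Exponent: 1.5 × (-0.03 − (-0.03)) = 0.0000
1/(1 + e^{0.0000}) = 0.5000
P = 0.29 + 0.71 × 0.5000 = 0.6450
P(incorrect) = 1 − 0.6450 = 0.3550

0.355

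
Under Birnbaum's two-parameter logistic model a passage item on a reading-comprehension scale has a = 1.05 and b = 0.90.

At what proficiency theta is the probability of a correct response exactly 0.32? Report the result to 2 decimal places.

P(theta) = 1 / (1 + exp(−a(theta − b)))
logit = ln(0.3200/0.6800) = -0.7538
theta = b + logit/(a) = 0.90 + (-0.7538)/1.0500 = 0.1821

0.18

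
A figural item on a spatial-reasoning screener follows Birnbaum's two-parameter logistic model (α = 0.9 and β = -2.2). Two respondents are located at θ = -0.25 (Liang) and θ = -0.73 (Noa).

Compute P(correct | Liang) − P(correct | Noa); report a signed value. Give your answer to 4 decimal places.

P(θ) = 1 / (1 + exp(−α(θ − β)))
P(Liang) = 0.8526  [exponent 1.7550]
P(Noa) = 0.7897  [exponent 1.3230]
Difference = 0.8526 − 0.7897 = 0.0629

0.0629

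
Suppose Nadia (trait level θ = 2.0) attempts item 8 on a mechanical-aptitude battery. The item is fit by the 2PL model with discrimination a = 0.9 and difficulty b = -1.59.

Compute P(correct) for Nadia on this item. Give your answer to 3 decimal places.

P(θ) = 1 / (1 + exp(−a(θ − b)))
Exponent: 0.9 × (2.0 − (-1.59)) = 3.2310
1/(1 + e^{-3.2310}) = 0.9620

0.962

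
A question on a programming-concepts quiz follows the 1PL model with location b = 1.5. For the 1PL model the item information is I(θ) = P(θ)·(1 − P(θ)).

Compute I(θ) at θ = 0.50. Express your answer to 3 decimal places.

0.197

P = 1/(1+e^{1.0000}) = 0.2689
P(1−P) = 0.2689 × 0.7311 = 0.1966
I = P(1−P) = 0.19661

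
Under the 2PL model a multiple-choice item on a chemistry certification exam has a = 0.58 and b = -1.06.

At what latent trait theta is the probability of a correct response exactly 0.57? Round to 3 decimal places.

-0.574

P(theta) = 1 / (1 + exp(−a(theta − b)))
logit = ln(0.5700/0.4300) = 0.2819
theta = b + logit/(a) = -1.06 + 0.2819/0.5800 = -0.5740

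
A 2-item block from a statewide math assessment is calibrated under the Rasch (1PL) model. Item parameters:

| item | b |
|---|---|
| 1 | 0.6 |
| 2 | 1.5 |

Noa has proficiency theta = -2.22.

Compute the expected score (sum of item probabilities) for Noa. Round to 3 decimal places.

P(theta) = 1 / (1 + exp(−(theta − b)))
P_1 = 1/(1+e^{2.8200}) = 0.0563
P_2 = 1/(1+e^{3.7200}) = 0.0237
E[score] = 0.0563 + 0.0237 = 0.0799

0.080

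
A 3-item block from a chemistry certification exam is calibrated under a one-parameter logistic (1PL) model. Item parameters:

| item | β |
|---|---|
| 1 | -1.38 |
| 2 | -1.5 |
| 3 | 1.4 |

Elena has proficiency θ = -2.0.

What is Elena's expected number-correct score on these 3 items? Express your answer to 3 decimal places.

P(θ) = 1 / (1 + exp(−(θ − β)))
P_1 = 1/(1+e^{0.6200}) = 0.3498
P_2 = 1/(1+e^{0.5000}) = 0.3775
P_3 = 1/(1+e^{3.4000}) = 0.0323
E[score] = 0.3498 + 0.3775 + 0.0323 = 0.7596

0.760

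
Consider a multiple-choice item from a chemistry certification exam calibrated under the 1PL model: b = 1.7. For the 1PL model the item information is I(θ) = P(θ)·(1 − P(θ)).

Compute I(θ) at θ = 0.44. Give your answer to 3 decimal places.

0.172

P = 1/(1+e^{1.2600}) = 0.2210
P(1−P) = 0.2210 × 0.7790 = 0.1721
I = P(1−P) = 0.17214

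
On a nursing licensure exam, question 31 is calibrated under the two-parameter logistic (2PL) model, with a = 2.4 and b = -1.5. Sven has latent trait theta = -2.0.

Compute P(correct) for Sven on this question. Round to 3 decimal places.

P(theta) = 1 / (1 + exp(−a(theta − b)))
Exponent: 2.4 × (-2.0 − (-1.5)) = -1.2000
1/(1 + e^{1.2000}) = 0.2315

0.231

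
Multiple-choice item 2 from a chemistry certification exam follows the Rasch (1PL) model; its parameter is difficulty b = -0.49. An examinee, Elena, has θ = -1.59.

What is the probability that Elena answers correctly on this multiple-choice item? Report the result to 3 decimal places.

P(θ) = 1 / (1 + exp(−(θ − b)))
Exponent: (-1.59 − (-0.49)) = -1.1000
1/(1 + e^{1.1000}) = 0.2497
P = 0.2497

0.250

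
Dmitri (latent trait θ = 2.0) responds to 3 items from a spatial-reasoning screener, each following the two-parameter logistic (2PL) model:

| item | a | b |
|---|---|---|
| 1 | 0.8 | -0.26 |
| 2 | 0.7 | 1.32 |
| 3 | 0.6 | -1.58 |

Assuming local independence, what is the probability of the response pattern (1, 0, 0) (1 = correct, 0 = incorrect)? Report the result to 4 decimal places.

0.0344

P(θ) = 1 / (1 + exp(−a(θ − b)))
P_1 = 1/(1+e^{-1.8080}) = 0.8591
P_2 = 1/(1+e^{-0.4760}) = 0.6168
P_3 = 1/(1+e^{-2.1480}) = 0.8955
L = P_1 × (1−P_2) × (1−P_3) = 0.8591 × 0.3832 × 0.1045 = 0.03441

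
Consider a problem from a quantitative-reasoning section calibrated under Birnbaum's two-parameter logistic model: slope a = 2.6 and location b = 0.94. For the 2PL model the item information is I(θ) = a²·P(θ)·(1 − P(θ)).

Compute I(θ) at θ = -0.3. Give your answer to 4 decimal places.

P = 1/(1+e^{3.2240}) = 0.0383
P(1−P) = 0.0383 × 0.9617 = 0.0368
I = a² × P(1−P) = 2.6² × 0.0368 = 0.24882

0.2488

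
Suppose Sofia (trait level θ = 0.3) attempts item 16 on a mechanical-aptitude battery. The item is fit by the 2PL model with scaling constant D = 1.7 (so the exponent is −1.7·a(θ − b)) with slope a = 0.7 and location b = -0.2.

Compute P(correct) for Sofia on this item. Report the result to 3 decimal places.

P(θ) = 1 / (1 + exp(−D·a(θ − b)))
Exponent: 1.7 × 0.7 × (0.3 − (-0.2)) = 0.5950
1/(1 + e^{-0.5950}) = 0.6445
P = 0.6445

0.645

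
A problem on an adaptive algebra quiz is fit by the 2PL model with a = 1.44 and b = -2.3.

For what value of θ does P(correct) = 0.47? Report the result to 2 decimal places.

P(θ) = 1 / (1 + exp(−a(θ − b)))
logit = ln(0.4700/0.5300) = -0.1201
θ = b + logit/(a) = -2.3 + (-0.1201)/1.4400 = -2.3834

-2.38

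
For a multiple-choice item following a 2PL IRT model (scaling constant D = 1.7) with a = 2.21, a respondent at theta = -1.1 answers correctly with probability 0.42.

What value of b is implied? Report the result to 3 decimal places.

-1.014

P(theta) = 1 / (1 + exp(−D·a(theta − b)))
logit(0.42) = ln(0.42/0.58) = -0.3228
b = theta − logit/(1.7·a) = -1.1 − (-0.3228)/3.7570 = -1.0141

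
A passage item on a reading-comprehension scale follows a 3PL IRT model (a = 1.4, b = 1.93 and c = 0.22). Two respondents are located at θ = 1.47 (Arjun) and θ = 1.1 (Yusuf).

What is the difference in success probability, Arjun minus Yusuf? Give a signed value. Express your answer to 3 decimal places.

0.083

P(θ) = c + (1 − c) · 1 / (1 + exp(−a(θ − b)))
P(Arjun) = 0.4886  [exponent -0.6440]
P(Yusuf) = 0.4059  [exponent -1.1620]
Difference = 0.4886 − 0.4059 = 0.0827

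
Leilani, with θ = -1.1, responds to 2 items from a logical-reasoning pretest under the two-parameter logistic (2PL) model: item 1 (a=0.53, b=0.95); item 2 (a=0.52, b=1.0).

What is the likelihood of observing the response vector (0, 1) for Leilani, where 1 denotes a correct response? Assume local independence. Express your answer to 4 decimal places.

0.1879

P(θ) = 1 / (1 + exp(−a(θ − b)))
P_1 = 1/(1+e^{1.0865}) = 0.2523
P_2 = 1/(1+e^{1.0920}) = 0.2512
L = (1−P_1) × P_2 = 0.7477 × 0.2512 = 0.18786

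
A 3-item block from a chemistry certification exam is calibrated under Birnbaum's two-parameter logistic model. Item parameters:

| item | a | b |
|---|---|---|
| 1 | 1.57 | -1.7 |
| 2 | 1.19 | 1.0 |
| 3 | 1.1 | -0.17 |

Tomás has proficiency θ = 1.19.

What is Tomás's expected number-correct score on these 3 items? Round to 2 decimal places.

P(θ) = 1 / (1 + exp(−a(θ − b)))
P_1 = 1/(1+e^{-4.5373}) = 0.9894
P_2 = 1/(1+e^{-0.2261}) = 0.5563
P_3 = 1/(1+e^{-1.4960}) = 0.8170
E[score] = 0.9894 + 0.5563 + 0.8170 = 2.3627

2.36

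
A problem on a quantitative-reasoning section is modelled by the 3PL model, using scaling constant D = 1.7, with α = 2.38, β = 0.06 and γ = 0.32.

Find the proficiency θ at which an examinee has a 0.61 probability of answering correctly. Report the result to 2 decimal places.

P(θ) = γ + (1 − γ) · 1 / (1 + exp(−D·α(θ − β)))
Remove guessing floor: (0.61 − 0.32)/(1 − 0.32) = 0.4265
logit = ln(0.4265/0.5735) = -0.2963
θ = β + logit/(1.7·α) = 0.06 + (-0.2963)/4.0460 = -0.0132

-0.01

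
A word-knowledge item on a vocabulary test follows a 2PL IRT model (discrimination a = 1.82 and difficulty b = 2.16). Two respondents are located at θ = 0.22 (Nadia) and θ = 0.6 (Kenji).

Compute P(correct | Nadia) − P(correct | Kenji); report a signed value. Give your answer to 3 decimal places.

-0.027

P(θ) = 1 / (1 + exp(−a(θ − b)))
P(Nadia) = 0.0284  [exponent -3.5308]
P(Kenji) = 0.0552  [exponent -2.8392]
Difference = 0.0284 − 0.0552 = -0.0268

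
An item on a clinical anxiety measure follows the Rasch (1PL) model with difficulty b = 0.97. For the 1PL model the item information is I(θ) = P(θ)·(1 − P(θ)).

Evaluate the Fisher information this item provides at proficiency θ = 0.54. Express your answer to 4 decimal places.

P = 1/(1+e^{0.4300}) = 0.3941
P(1−P) = 0.3941 × 0.6059 = 0.2388
I = P(1−P) = 0.23879

0.2388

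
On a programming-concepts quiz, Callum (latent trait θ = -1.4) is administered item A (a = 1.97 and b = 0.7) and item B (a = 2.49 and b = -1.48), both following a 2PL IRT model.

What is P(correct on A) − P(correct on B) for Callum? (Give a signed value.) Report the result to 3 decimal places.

P(θ) = 1 / (1 + exp(−a(θ − b)))
P_A = 0.0157
P_B = 0.5496
P_A − P_B = -0.5339

-0.534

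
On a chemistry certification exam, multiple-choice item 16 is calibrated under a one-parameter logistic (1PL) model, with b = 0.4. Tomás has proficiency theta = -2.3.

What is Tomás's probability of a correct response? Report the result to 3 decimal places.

P(theta) = 1 / (1 + exp(−(theta − b)))
Exponent: (-2.3 − 0.4) = -2.7000
1/(1 + e^{2.7000}) = 0.0630
P = 0.0630

0.063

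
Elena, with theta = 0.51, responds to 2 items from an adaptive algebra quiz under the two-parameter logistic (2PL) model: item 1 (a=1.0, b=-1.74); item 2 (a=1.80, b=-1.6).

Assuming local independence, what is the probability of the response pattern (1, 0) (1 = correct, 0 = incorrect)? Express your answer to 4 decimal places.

P(theta) = 1 / (1 + exp(−a(theta − b)))
P_1 = 1/(1+e^{-2.2500}) = 0.9047
P_2 = 1/(1+e^{-3.7980}) = 0.9781
L = P_1 × (1−P_2) = 0.9047 × 0.0219 = 0.01983

0.0198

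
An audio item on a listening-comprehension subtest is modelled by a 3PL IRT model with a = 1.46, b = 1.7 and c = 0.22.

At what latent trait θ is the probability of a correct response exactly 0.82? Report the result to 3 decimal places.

2.525

P(θ) = c + (1 − c) · 1 / (1 + exp(−a(θ − b)))
Remove guessing floor: (0.82 − 0.22)/(1 − 0.22) = 0.7692
logit = ln(0.7692/0.2308) = 1.2040
θ = b + logit/(a) = 1.7 + 1.2040/1.4600 = 2.5246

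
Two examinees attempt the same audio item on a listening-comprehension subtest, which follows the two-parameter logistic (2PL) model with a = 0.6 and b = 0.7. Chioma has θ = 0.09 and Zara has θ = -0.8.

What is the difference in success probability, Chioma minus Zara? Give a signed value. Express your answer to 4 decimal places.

0.1205

P(θ) = 1 / (1 + exp(−a(θ − b)))
P(Chioma) = 0.4095  [exponent -0.3660]
P(Zara) = 0.2891  [exponent -0.9000]
Difference = 0.4095 − 0.2891 = 0.1205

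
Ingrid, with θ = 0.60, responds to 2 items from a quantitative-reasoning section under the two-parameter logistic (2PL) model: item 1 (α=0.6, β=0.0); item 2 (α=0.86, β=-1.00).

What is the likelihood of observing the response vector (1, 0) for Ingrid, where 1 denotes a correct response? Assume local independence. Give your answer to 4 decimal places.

0.1188

P(θ) = 1 / (1 + exp(−α(θ − β)))
P_1 = 1/(1+e^{-0.3600}) = 0.5890
P_2 = 1/(1+e^{-1.3760}) = 0.7983
L = P_1 × (1−P_2) = 0.5890 × 0.2017 = 0.11878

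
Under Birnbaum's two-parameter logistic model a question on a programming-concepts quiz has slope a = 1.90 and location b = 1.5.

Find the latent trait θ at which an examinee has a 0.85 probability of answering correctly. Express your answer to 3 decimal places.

P(θ) = 1 / (1 + exp(−a(θ − b)))
logit = ln(0.8500/0.1500) = 1.7346
θ = b + logit/(a) = 1.5 + 1.7346/1.9000 = 2.4129

2.413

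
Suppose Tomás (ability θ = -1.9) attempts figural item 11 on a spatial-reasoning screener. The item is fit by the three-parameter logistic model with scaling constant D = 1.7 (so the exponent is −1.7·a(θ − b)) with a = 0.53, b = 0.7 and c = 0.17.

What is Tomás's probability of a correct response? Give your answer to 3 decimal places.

0.243

P(θ) = c + (1 − c) · 1 / (1 + exp(−D·a(θ − b)))
Exponent: 1.7 × 0.53 × (-1.9 − 0.7) = -2.3426
1/(1 + e^{2.3426}) = 0.0877
P = 0.17 + 0.83 × 0.0877 = 0.2428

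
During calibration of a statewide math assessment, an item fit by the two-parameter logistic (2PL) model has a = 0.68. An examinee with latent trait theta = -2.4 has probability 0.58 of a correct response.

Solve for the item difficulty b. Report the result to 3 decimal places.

-2.875

P(theta) = 1 / (1 + exp(−a(theta − b)))
logit(0.58) = ln(0.58/0.42) = 0.3228
b = theta − logit/(a) = -2.4 − 0.3228/0.6800 = -2.8747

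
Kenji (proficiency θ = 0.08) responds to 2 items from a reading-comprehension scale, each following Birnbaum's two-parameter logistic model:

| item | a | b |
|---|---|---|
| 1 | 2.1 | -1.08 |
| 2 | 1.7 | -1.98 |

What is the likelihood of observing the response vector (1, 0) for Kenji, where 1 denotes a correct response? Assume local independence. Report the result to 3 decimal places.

P(θ) = 1 / (1 + exp(−a(θ − b)))
P_1 = 1/(1+e^{-2.4360}) = 0.9195
P_2 = 1/(1+e^{-3.5020}) = 0.9707
L = P_1 × (1−P_2) = 0.9195 × 0.0293 = 0.02690

0.027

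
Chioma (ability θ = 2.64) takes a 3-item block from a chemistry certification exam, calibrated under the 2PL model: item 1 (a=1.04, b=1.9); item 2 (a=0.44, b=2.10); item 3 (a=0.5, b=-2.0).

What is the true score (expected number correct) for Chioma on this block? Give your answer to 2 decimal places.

P(θ) = 1 / (1 + exp(−a(θ − b)))
P_1 = 1/(1+e^{-0.7696}) = 0.6834
P_2 = 1/(1+e^{-0.2376}) = 0.5591
P_3 = 1/(1+e^{-2.3200}) = 0.9105
E[score] = 0.6834 + 0.5591 + 0.9105 = 2.1531

2.15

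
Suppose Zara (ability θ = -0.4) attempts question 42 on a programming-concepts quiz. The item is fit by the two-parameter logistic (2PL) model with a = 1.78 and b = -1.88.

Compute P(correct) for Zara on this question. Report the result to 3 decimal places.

P(θ) = 1 / (1 + exp(−a(θ − b)))
Exponent: 1.78 × (-0.4 − (-1.88)) = 2.6344
1/(1 + e^{-2.6344}) = 0.9330

0.933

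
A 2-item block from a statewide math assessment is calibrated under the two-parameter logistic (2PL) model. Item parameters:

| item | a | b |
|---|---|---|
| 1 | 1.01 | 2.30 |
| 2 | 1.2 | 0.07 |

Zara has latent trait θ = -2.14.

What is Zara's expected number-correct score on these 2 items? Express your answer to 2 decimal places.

0.08

P(θ) = 1 / (1 + exp(−a(θ − b)))
P_1 = 1/(1+e^{4.4844}) = 0.0112
P_2 = 1/(1+e^{2.6520}) = 0.0659
E[score] = 0.0112 + 0.0659 = 0.0770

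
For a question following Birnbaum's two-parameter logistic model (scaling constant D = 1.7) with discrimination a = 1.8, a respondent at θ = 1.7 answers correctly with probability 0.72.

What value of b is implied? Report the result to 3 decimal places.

P(θ) = 1 / (1 + exp(−D·a(θ − b)))
logit(0.72) = ln(0.72/0.28) = 0.9445
b = θ − logit/(1.7·a) = 1.7 − 0.9445/3.0600 = 1.3914

1.391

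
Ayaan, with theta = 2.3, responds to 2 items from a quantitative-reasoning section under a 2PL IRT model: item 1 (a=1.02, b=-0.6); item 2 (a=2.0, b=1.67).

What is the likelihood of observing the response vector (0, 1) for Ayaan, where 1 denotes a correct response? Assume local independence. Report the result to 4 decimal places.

P(theta) = 1 / (1 + exp(−a(theta − b)))
P_1 = 1/(1+e^{-2.9580}) = 0.9506
P_2 = 1/(1+e^{-1.2600}) = 0.7790
L = (1−P_1) × P_2 = 0.0494 × 0.7790 = 0.03845

0.0385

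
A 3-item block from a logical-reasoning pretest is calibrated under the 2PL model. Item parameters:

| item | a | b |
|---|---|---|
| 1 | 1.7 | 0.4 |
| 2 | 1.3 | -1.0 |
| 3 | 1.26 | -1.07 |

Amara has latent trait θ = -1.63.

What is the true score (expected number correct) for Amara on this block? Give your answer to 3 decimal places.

P(θ) = 1 / (1 + exp(−a(θ − b)))
P_1 = 1/(1+e^{3.4510}) = 0.0307
P_2 = 1/(1+e^{0.8190}) = 0.3060
P_3 = 1/(1+e^{0.7056}) = 0.3306
E[score] = 0.0307 + 0.3060 + 0.3306 = 0.6673

0.667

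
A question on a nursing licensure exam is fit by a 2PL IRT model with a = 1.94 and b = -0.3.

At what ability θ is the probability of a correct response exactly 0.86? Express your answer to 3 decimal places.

0.636

P(θ) = 1 / (1 + exp(−a(θ − b)))
logit = ln(0.8600/0.1400) = 1.8153
θ = b + logit/(a) = -0.3 + 1.8153/1.9400 = 0.6357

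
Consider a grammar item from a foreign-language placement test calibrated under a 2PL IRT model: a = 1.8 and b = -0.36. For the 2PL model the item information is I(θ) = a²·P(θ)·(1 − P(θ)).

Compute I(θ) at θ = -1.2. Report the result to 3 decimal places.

0.480

P = 1/(1+e^{1.5120}) = 0.1806
P(1−P) = 0.1806 × 0.8194 = 0.1480
I = a² × P(1−P) = 1.8² × 0.1480 = 0.47956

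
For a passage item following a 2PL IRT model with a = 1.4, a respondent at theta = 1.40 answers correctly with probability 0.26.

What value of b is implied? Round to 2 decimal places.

P(theta) = 1 / (1 + exp(−a(theta − b)))
logit(0.26) = ln(0.26/0.74) = -1.0460
b = theta − logit/(a) = 1.40 − (-1.0460)/1.4000 = 2.1471

2.15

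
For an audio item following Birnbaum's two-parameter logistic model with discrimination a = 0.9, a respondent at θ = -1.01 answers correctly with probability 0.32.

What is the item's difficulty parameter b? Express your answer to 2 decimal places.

-0.17

P(θ) = 1 / (1 + exp(−a(θ − b)))
logit(0.32) = ln(0.32/0.68) = -0.7538
b = θ − logit/(a) = -1.01 − (-0.7538)/0.9000 = -0.1725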